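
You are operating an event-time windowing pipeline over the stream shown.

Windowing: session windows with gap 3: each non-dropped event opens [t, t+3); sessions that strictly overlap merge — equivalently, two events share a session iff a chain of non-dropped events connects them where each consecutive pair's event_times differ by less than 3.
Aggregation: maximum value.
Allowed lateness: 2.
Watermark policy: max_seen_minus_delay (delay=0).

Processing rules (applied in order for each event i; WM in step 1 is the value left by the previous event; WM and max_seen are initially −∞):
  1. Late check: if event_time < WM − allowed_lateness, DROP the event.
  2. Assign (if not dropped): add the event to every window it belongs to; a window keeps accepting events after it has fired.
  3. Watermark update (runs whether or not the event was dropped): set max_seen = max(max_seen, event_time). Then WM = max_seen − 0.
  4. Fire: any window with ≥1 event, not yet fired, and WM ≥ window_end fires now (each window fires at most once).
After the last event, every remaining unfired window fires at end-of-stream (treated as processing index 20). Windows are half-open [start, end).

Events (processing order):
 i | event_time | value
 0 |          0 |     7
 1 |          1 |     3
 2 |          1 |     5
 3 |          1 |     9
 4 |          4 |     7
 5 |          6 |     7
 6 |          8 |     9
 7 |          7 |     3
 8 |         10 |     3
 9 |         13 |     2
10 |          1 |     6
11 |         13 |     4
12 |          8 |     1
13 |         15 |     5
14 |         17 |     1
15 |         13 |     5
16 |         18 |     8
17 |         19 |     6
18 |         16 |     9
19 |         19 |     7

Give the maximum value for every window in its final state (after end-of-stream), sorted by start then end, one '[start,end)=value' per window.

i=0 t=0 v=7: → [0,3); WM=0
i=1 t=1 v=3: → [0,4); WM=1
i=2 t=1 v=5: → [0,4); WM=1
i=3 t=1 v=9: → [0,4); WM=1
i=4 t=4 v=7: → [4,7); WM=4
i=5 t=6 v=7: → [4,9); WM=6
i=6 t=8 v=9: → [4,11); WM=8
i=7 t=7 v=3: → [4,11); WM=8
i=8 t=10 v=3: → [4,13); WM=10
i=9 t=13 v=2: → [13,16); WM=13
i=10 t=1 v=6: DROP (t<13-2); WM=13
i=11 t=13 v=4: → [13,16); WM=13
i=12 t=8 v=1: DROP (t<13-2); WM=13
i=13 t=15 v=5: → [13,18); WM=15
i=14 t=17 v=1: → [13,20); WM=17
i=15 t=13 v=5: DROP (t<17-2); WM=17
i=16 t=18 v=8: → [13,21); WM=18
i=17 t=19 v=6: → [13,22); WM=19
i=18 t=16 v=9: DROP (t<19-2); WM=19
i=19 t=19 v=7: → [13,22); WM=19

[0,4)=9 [4,13)=9 [13,22)=8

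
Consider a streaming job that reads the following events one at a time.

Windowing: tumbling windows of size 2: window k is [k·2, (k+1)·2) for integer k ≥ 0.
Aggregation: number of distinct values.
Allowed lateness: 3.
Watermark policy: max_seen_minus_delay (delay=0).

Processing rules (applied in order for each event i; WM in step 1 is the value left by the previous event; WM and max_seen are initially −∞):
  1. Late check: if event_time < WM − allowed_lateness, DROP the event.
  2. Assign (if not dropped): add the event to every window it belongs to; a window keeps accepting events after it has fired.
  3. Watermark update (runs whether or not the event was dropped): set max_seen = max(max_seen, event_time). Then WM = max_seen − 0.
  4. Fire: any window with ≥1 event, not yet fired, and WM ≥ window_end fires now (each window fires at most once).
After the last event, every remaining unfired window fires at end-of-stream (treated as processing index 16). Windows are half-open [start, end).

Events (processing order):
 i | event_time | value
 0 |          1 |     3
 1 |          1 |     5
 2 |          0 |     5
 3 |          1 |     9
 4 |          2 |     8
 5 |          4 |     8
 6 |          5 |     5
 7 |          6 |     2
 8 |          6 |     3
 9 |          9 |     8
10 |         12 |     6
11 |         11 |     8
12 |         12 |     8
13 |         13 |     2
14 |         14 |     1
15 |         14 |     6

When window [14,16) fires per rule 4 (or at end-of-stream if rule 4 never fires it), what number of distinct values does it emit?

2

i=0 t=1 v=3: → [0,2); WM=1
i=1 t=1 v=5: → [0,2); WM=1
i=2 t=0 v=5: → [0,2); WM=1
i=3 t=1 v=9: → [0,2); WM=1
i=4 t=2 v=8: → [2,4); WM=2; [0,2) fires=3
i=5 t=4 v=8: → [4,6); WM=4; [2,4) fires=1
i=6 t=5 v=5: → [4,6); WM=5
i=7 t=6 v=2: → [6,8); WM=6; [4,6) fires=2
i=8 t=6 v=3: → [6,8); WM=6
i=9 t=9 v=8: → [8,10); WM=9; [6,8) fires=2
i=10 t=12 v=6: → [12,14); WM=12; [8,10) fires=1
i=11 t=11 v=8: → [10,12); WM=12; [10,12) fires=1
i=12 t=12 v=8: → [12,14); WM=12
i=13 t=13 v=2: → [12,14); WM=13
i=14 t=14 v=1: → [14,16); WM=14; [12,14) fires=3
i=15 t=14 v=6: → [14,16); WM=14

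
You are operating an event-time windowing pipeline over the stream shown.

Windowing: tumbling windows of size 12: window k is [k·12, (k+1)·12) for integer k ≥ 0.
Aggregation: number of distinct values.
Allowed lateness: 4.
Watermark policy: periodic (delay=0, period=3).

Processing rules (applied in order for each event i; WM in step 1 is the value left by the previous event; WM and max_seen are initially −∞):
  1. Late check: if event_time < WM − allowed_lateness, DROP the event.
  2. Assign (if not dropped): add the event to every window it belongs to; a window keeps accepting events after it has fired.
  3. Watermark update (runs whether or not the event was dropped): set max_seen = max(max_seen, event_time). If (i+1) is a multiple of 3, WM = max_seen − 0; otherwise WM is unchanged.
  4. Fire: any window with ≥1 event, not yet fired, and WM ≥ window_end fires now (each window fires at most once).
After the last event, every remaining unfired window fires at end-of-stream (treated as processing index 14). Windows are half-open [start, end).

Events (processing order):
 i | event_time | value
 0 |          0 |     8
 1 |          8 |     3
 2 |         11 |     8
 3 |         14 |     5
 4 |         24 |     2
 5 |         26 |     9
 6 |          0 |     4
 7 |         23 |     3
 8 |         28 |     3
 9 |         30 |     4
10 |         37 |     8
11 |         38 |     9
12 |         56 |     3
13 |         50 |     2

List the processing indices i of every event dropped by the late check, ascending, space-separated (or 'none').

i=0 t=0 v=8: → [0,12); WM=−∞
i=1 t=8 v=3: → [0,12); WM=−∞
i=2 t=11 v=8: → [0,12); WM=11
i=3 t=14 v=5: → [12,24); WM=11
i=4 t=24 v=2: → [24,36); WM=11
i=5 t=26 v=9: → [24,36); WM=26; [0,12) fires=2 [12,24) fires=1
i=6 t=0 v=4: DROP (t<26-4); WM=26
i=7 t=23 v=3: → [12,24); WM=26
i=8 t=28 v=3: → [24,36); WM=28
i=9 t=30 v=4: → [24,36); WM=28
i=10 t=37 v=8: → [36,48); WM=28
i=11 t=38 v=9: → [36,48); WM=38; [24,36) fires=4
i=12 t=56 v=3: → [48,60); WM=38
i=13 t=50 v=2: → [48,60); WM=38

6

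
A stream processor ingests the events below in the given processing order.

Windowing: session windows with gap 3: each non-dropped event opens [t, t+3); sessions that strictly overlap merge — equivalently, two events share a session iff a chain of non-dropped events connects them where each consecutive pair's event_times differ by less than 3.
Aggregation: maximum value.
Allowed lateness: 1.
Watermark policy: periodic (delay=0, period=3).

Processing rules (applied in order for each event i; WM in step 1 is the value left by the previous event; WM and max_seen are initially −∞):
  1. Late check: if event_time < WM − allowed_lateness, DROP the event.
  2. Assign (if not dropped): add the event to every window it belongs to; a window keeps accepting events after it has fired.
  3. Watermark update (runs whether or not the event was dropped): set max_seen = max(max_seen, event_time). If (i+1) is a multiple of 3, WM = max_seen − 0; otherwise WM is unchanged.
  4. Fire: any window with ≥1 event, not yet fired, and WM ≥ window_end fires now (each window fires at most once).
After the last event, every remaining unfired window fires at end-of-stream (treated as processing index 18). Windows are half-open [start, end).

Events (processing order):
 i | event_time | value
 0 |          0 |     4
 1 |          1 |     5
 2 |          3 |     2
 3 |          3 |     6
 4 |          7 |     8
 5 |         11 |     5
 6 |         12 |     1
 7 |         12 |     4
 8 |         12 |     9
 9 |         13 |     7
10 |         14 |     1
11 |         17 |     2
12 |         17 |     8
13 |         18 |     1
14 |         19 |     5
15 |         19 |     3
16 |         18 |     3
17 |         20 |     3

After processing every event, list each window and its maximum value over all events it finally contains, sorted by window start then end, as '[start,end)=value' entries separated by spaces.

[0,6)=6 [7,10)=8 [11,17)=9 [17,23)=8

i=0 t=0 v=4: → [0,3); WM=−∞
i=1 t=1 v=5: → [0,4); WM=−∞
i=2 t=3 v=2: → [0,6); WM=3
i=3 t=3 v=6: → [0,6); WM=3
i=4 t=7 v=8: → [7,10); WM=3
i=5 t=11 v=5: → [11,14); WM=11
i=6 t=12 v=1: → [11,15); WM=11
i=7 t=12 v=4: → [11,15); WM=11
i=8 t=12 v=9: → [11,15); WM=12
i=9 t=13 v=7: → [11,16); WM=12
i=10 t=14 v=1: → [11,17); WM=12
i=11 t=17 v=2: → [17,20); WM=17
i=12 t=17 v=8: → [17,20); WM=17
i=13 t=18 v=1: → [17,21); WM=17
i=14 t=19 v=5: → [17,22); WM=19
i=15 t=19 v=3: → [17,22); WM=19
i=16 t=18 v=3: → [17,22); WM=19
i=17 t=20 v=3: → [17,23); WM=20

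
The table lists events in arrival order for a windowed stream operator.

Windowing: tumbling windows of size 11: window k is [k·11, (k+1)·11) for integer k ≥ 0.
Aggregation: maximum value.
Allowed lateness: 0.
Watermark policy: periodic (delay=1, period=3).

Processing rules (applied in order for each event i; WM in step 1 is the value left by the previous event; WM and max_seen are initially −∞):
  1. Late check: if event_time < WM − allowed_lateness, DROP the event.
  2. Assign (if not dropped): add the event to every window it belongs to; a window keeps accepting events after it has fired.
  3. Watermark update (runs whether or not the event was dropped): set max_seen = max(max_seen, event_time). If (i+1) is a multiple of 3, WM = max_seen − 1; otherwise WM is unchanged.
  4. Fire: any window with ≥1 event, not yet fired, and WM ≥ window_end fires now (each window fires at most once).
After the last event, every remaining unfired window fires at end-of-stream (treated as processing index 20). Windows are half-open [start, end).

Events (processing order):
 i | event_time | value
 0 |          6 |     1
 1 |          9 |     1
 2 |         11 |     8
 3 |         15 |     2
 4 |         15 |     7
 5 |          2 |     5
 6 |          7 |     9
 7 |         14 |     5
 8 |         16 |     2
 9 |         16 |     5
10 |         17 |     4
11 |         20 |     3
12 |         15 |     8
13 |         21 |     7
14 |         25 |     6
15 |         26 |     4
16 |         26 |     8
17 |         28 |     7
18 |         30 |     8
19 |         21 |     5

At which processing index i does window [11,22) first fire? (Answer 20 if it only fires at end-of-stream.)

i=0 t=6 v=1: → [0,11); WM=−∞
i=1 t=9 v=1: → [0,11); WM=−∞
i=2 t=11 v=8: → [11,22); WM=10
i=3 t=15 v=2: → [11,22); WM=10
i=4 t=15 v=7: → [11,22); WM=10
i=5 t=2 v=5: DROP (t<10-0); WM=14; [0,11) fires=1
i=6 t=7 v=9: DROP (t<14-0); WM=14
i=7 t=14 v=5: → [11,22); WM=14
i=8 t=16 v=2: → [11,22); WM=15
i=9 t=16 v=5: → [11,22); WM=15
i=10 t=17 v=4: → [11,22); WM=15
i=11 t=20 v=3: → [11,22); WM=19
i=12 t=15 v=8: DROP (t<19-0); WM=19
i=13 t=21 v=7: → [11,22); WM=19
i=14 t=25 v=6: → [22,33); WM=24; [11,22) fires=8
i=15 t=26 v=4: → [22,33); WM=24
i=16 t=26 v=8: → [22,33); WM=24
i=17 t=28 v=7: → [22,33); WM=27
i=18 t=30 v=8: → [22,33); WM=27
i=19 t=21 v=5: DROP (t<27-0); WM=27

14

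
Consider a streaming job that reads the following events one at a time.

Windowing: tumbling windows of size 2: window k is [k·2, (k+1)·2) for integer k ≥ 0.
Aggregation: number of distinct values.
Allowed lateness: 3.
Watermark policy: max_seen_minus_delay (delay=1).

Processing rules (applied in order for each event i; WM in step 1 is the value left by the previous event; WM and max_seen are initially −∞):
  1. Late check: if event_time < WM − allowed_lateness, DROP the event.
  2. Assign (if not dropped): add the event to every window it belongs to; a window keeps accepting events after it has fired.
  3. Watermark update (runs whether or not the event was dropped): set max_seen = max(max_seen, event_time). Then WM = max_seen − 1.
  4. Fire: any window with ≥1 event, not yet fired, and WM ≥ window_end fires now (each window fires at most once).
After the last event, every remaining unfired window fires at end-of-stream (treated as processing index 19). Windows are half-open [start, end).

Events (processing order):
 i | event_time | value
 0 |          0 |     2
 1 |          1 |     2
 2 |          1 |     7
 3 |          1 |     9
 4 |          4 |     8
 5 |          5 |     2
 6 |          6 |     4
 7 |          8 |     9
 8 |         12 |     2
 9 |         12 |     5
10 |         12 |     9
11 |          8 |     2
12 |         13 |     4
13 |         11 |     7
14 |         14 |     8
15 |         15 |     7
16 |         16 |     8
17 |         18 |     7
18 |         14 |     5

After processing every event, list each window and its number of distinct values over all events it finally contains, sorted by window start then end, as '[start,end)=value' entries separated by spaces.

i=0 t=0 v=2: → [0,2); WM=-1
i=1 t=1 v=2: → [0,2); WM=0
i=2 t=1 v=7: → [0,2); WM=0
i=3 t=1 v=9: → [0,2); WM=0
i=4 t=4 v=8: → [4,6); WM=3; [0,2) fires=3
i=5 t=5 v=2: → [4,6); WM=4
i=6 t=6 v=4: → [6,8); WM=5
i=7 t=8 v=9: → [8,10); WM=7; [4,6) fires=2
i=8 t=12 v=2: → [12,14); WM=11; [6,8) fires=1 [8,10) fires=1
i=9 t=12 v=5: → [12,14); WM=11
i=10 t=12 v=9: → [12,14); WM=11
i=11 t=8 v=2: → [8,10); WM=11
i=12 t=13 v=4: → [12,14); WM=12
i=13 t=11 v=7: → [10,12); WM=12; [10,12) fires=1
i=14 t=14 v=8: → [14,16); WM=13
i=15 t=15 v=7: → [14,16); WM=14; [12,14) fires=4
i=16 t=16 v=8: → [16,18); WM=15
i=17 t=18 v=7: → [18,20); WM=17; [14,16) fires=2
i=18 t=14 v=5: → [14,16); WM=17

[0,2)=3 [4,6)=2 [6,8)=1 [8,10)=2 [10,12)=1 [12,14)=4 [14,16)=3 [16,18)=1 [18,20)=1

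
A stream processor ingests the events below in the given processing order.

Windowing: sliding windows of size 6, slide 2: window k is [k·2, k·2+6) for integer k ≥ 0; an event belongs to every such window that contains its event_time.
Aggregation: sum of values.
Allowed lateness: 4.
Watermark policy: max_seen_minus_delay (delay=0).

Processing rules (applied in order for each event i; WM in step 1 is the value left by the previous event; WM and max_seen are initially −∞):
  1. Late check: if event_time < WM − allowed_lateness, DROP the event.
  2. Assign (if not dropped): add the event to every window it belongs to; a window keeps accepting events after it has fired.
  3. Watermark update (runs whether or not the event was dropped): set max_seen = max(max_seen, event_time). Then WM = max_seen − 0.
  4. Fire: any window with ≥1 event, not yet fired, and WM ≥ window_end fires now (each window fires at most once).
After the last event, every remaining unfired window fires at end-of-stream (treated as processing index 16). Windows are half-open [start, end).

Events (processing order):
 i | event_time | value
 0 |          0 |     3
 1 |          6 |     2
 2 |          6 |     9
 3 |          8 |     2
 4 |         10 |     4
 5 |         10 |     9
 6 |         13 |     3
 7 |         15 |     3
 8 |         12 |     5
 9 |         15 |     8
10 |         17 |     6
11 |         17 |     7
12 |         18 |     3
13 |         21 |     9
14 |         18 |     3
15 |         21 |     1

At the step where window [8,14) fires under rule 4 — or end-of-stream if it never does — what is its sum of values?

i=0 t=0 v=3: → [0,6); WM=0
i=1 t=6 v=2: → [6,12),[4,10),[2,8); WM=6; [0,6) fires=3
i=2 t=6 v=9: → [6,12),[4,10),[2,8); WM=6
i=3 t=8 v=2: → [8,14),[6,12),[4,10); WM=8; [2,8) fires=11
i=4 t=10 v=4: → [10,16),[8,14),[6,12); WM=10; [4,10) fires=13
i=5 t=10 v=9: → [10,16),[8,14),[6,12); WM=10
i=6 t=13 v=3: → [12,18),[10,16),[8,14); WM=13; [6,12) fires=26
i=7 t=15 v=3: → [14,20),[12,18),[10,16); WM=15; [8,14) fires=18
i=8 t=12 v=5: → [12,18),[10,16),[8,14); WM=15
i=9 t=15 v=8: → [14,20),[12,18),[10,16); WM=15
i=10 t=17 v=6: → [16,22),[14,20),[12,18); WM=17; [10,16) fires=32
i=11 t=17 v=7: → [16,22),[14,20),[12,18); WM=17
i=12 t=18 v=3: → [18,24),[16,22),[14,20); WM=18; [12,18) fires=32
i=13 t=21 v=9: → [20,26),[18,24),[16,22); WM=21; [14,20) fires=27
i=14 t=18 v=3: → [18,24),[16,22),[14,20); WM=21
i=15 t=21 v=1: → [20,26),[18,24),[16,22); WM=21

18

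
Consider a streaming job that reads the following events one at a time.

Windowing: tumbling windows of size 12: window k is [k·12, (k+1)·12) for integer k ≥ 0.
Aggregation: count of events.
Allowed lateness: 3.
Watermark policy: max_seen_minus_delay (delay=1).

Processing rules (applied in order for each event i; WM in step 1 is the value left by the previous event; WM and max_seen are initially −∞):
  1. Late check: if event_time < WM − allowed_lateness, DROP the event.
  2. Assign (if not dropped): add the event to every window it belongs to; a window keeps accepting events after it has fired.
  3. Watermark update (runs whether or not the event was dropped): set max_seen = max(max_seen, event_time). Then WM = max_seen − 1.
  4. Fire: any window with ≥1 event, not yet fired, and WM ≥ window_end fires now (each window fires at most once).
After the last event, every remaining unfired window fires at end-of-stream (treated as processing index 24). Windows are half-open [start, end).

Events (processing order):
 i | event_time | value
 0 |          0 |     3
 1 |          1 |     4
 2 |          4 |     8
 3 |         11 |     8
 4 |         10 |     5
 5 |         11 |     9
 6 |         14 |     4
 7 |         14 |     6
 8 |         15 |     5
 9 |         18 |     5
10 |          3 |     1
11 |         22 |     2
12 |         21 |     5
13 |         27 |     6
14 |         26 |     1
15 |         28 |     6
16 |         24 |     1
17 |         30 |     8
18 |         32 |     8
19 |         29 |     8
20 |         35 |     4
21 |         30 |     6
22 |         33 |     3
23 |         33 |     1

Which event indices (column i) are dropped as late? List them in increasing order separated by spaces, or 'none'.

i=0 t=0 v=3: → [0,12); WM=-1
i=1 t=1 v=4: → [0,12); WM=0
i=2 t=4 v=8: → [0,12); WM=3
i=3 t=11 v=8: → [0,12); WM=10
i=4 t=10 v=5: → [0,12); WM=10
i=5 t=11 v=9: → [0,12); WM=10
i=6 t=14 v=4: → [12,24); WM=13; [0,12) fires=6
i=7 t=14 v=6: → [12,24); WM=13
i=8 t=15 v=5: → [12,24); WM=14
i=9 t=18 v=5: → [12,24); WM=17
i=10 t=3 v=1: DROP (t<17-3); WM=17
i=11 t=22 v=2: → [12,24); WM=21
i=12 t=21 v=5: → [12,24); WM=21
i=13 t=27 v=6: → [24,36); WM=26; [12,24) fires=6
i=14 t=26 v=1: → [24,36); WM=26
i=15 t=28 v=6: → [24,36); WM=27
i=16 t=24 v=1: → [24,36); WM=27
i=17 t=30 v=8: → [24,36); WM=29
i=18 t=32 v=8: → [24,36); WM=31
i=19 t=29 v=8: → [24,36); WM=31
i=20 t=35 v=4: → [24,36); WM=34
i=21 t=30 v=6: DROP (t<34-3); WM=34
i=22 t=33 v=3: → [24,36); WM=34
i=23 t=33 v=1: → [24,36); WM=34

10 21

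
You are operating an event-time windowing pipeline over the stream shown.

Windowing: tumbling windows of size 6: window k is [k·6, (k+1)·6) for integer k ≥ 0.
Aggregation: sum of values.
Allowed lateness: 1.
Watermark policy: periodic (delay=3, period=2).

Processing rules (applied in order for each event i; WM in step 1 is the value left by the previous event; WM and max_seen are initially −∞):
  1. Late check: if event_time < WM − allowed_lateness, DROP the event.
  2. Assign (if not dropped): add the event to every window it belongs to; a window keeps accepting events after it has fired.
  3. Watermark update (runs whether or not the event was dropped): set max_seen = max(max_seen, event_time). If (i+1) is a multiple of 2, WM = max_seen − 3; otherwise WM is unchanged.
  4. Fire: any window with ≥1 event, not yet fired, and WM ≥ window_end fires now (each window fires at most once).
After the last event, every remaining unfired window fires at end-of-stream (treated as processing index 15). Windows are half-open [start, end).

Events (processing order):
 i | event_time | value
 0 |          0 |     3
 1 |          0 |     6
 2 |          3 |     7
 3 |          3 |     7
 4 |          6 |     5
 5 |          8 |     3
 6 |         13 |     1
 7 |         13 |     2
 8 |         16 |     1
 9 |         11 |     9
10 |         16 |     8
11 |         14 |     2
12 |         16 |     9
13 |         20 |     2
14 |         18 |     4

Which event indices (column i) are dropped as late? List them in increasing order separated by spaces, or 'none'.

none

i=0 t=0 v=3: → [0,6); WM=−∞
i=1 t=0 v=6: → [0,6); WM=-3
i=2 t=3 v=7: → [0,6); WM=-3
i=3 t=3 v=7: → [0,6); WM=0
i=4 t=6 v=5: → [6,12); WM=0
i=5 t=8 v=3: → [6,12); WM=5
i=6 t=13 v=1: → [12,18); WM=5
i=7 t=13 v=2: → [12,18); WM=10; [0,6) fires=23
i=8 t=16 v=1: → [12,18); WM=10
i=9 t=11 v=9: → [6,12); WM=13; [6,12) fires=17
i=10 t=16 v=8: → [12,18); WM=13
i=11 t=14 v=2: → [12,18); WM=13
i=12 t=16 v=9: → [12,18); WM=13
i=13 t=20 v=2: → [18,24); WM=17
i=14 t=18 v=4: → [18,24); WM=17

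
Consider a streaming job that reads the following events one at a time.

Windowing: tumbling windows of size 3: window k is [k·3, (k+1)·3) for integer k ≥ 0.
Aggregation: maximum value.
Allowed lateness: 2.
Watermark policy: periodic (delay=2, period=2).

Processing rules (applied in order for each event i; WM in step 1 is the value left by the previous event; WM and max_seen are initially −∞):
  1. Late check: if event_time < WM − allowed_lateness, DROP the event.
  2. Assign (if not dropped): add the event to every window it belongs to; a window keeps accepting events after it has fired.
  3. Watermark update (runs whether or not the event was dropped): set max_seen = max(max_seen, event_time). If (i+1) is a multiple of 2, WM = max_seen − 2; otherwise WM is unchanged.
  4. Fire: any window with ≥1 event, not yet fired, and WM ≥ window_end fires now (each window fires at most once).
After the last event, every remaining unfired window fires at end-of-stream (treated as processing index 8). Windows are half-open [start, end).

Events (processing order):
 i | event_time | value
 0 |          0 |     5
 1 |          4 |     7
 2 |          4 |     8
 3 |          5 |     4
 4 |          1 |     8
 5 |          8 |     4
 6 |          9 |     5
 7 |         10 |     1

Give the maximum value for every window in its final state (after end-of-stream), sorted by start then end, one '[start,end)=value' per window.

[0,3)=8 [3,6)=8 [6,9)=4 [9,12)=5

i=0 t=0 v=5: → [0,3); WM=−∞
i=1 t=4 v=7: → [3,6); WM=2
i=2 t=4 v=8: → [3,6); WM=2
i=3 t=5 v=4: → [3,6); WM=3; [0,3) fires=5
i=4 t=1 v=8: → [0,3); WM=3
i=5 t=8 v=4: → [6,9); WM=6; [3,6) fires=8
i=6 t=9 v=5: → [9,12); WM=6
i=7 t=10 v=1: → [9,12); WM=8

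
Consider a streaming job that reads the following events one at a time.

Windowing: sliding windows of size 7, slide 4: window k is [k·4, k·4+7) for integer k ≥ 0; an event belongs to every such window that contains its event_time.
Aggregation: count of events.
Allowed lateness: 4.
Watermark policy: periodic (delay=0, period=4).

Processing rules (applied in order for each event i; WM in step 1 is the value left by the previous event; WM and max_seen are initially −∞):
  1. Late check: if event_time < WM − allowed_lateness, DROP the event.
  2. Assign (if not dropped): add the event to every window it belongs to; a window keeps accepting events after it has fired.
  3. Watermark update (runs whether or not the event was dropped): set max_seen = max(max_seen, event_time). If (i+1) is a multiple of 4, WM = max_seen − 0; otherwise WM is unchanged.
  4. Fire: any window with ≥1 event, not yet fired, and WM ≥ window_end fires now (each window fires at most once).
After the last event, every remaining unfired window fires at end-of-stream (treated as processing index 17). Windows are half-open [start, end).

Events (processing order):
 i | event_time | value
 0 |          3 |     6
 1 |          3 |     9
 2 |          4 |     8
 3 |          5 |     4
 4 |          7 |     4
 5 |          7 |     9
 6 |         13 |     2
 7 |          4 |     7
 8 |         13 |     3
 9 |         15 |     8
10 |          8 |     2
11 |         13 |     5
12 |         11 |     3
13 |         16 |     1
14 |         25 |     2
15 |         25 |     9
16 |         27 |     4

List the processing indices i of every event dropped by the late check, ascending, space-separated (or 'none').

i=0 t=3 v=6: → [0,7); WM=−∞
i=1 t=3 v=9: → [0,7); WM=−∞
i=2 t=4 v=8: → [4,11),[0,7); WM=−∞
i=3 t=5 v=4: → [4,11),[0,7); WM=5
i=4 t=7 v=4: → [4,11); WM=5
i=5 t=7 v=9: → [4,11); WM=5
i=6 t=13 v=2: → [12,19),[8,15); WM=5
i=7 t=4 v=7: → [4,11),[0,7); WM=13; [0,7) fires=5 [4,11) fires=5
i=8 t=13 v=3: → [12,19),[8,15); WM=13
i=9 t=15 v=8: → [12,19); WM=13
i=10 t=8 v=2: DROP (t<13-4); WM=13
i=11 t=13 v=5: → [12,19),[8,15); WM=15; [8,15) fires=3
i=12 t=11 v=3: → [8,15); WM=15
i=13 t=16 v=1: → [16,23),[12,19); WM=15
i=14 t=25 v=2: → [24,31),[20,27); WM=15
i=15 t=25 v=9: → [24,31),[20,27); WM=25; [12,19) fires=5 [16,23) fires=1
i=16 t=27 v=4: → [24,31); WM=25

10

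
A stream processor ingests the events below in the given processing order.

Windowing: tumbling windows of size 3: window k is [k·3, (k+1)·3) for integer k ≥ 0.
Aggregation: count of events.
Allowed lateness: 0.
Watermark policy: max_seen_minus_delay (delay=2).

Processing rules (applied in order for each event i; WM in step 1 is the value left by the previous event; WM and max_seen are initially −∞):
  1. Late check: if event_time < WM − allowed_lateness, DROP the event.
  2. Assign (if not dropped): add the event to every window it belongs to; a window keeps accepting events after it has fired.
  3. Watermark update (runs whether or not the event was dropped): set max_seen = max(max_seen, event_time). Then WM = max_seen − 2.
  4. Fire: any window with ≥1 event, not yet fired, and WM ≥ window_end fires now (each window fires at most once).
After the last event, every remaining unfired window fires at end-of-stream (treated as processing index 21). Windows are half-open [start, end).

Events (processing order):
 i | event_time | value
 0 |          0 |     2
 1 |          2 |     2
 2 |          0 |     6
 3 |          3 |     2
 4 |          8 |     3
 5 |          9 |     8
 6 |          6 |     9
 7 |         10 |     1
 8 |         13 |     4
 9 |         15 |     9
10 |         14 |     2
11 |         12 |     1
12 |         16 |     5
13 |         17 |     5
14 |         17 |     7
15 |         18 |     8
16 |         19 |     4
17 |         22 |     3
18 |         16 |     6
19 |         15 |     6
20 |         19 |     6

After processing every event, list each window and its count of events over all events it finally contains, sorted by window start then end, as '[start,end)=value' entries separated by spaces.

[0,3)=3 [3,6)=1 [6,9)=1 [9,12)=2 [12,15)=2 [15,18)=4 [18,21)=2 [21,24)=1

i=0 t=0 v=2: → [0,3); WM=-2
i=1 t=2 v=2: → [0,3); WM=0
i=2 t=0 v=6: → [0,3); WM=0
i=3 t=3 v=2: → [3,6); WM=1
i=4 t=8 v=3: → [6,9); WM=6; [0,3) fires=3 [3,6) fires=1
i=5 t=9 v=8: → [9,12); WM=7
i=6 t=6 v=9: DROP (t<7-0); WM=7
i=7 t=10 v=1: → [9,12); WM=8
i=8 t=13 v=4: → [12,15); WM=11; [6,9) fires=1
i=9 t=15 v=9: → [15,18); WM=13; [9,12) fires=2
i=10 t=14 v=2: → [12,15); WM=13
i=11 t=12 v=1: DROP (t<13-0); WM=13
i=12 t=16 v=5: → [15,18); WM=14
i=13 t=17 v=5: → [15,18); WM=15; [12,15) fires=2
i=14 t=17 v=7: → [15,18); WM=15
i=15 t=18 v=8: → [18,21); WM=16
i=16 t=19 v=4: → [18,21); WM=17
i=17 t=22 v=3: → [21,24); WM=20; [15,18) fires=4
i=18 t=16 v=6: DROP (t<20-0); WM=20
i=19 t=15 v=6: DROP (t<20-0); WM=20
i=20 t=19 v=6: DROP (t<20-0); WM=20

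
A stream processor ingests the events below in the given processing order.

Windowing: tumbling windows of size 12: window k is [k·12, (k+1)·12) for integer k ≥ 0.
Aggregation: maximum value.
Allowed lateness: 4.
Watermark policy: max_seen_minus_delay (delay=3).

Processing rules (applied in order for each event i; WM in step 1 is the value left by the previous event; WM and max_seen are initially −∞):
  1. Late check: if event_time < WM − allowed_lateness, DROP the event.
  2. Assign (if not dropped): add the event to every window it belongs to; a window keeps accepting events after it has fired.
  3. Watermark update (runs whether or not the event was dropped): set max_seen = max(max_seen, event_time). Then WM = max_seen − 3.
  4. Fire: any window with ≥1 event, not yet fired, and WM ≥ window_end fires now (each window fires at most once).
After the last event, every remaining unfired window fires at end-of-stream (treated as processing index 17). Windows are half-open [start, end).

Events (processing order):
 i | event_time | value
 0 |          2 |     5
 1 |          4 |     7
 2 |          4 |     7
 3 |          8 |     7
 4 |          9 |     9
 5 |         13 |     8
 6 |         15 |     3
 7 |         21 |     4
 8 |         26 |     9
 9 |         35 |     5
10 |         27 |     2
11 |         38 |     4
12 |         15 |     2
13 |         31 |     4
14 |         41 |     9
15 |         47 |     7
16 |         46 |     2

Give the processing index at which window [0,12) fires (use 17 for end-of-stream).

i=0 t=2 v=5: → [0,12); WM=-1
i=1 t=4 v=7: → [0,12); WM=1
i=2 t=4 v=7: → [0,12); WM=1
i=3 t=8 v=7: → [0,12); WM=5
i=4 t=9 v=9: → [0,12); WM=6
i=5 t=13 v=8: → [12,24); WM=10
i=6 t=15 v=3: → [12,24); WM=12; [0,12) fires=9
i=7 t=21 v=4: → [12,24); WM=18
i=8 t=26 v=9: → [24,36); WM=23
i=9 t=35 v=5: → [24,36); WM=32; [12,24) fires=8
i=10 t=27 v=2: DROP (t<32-4); WM=32
i=11 t=38 v=4: → [36,48); WM=35
i=12 t=15 v=2: DROP (t<35-4); WM=35
i=13 t=31 v=4: → [24,36); WM=35
i=14 t=41 v=9: → [36,48); WM=38; [24,36) fires=9
i=15 t=47 v=7: → [36,48); WM=44
i=16 t=46 v=2: → [36,48); WM=44

6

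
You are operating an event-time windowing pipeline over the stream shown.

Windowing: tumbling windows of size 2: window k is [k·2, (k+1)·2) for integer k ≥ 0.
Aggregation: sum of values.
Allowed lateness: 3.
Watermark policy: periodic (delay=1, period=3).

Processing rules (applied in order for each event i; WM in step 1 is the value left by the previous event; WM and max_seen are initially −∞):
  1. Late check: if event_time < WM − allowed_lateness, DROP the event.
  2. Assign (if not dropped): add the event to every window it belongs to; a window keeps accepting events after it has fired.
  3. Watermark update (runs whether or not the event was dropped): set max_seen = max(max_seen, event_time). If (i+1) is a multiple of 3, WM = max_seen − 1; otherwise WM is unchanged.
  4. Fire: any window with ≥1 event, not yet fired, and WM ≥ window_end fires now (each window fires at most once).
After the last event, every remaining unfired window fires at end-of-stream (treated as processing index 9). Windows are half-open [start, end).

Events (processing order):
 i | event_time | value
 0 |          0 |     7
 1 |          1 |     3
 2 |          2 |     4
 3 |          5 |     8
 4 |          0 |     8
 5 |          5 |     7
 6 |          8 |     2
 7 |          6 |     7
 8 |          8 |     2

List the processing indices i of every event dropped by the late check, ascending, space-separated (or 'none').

i=0 t=0 v=7: → [0,2); WM=−∞
i=1 t=1 v=3: → [0,2); WM=−∞
i=2 t=2 v=4: → [2,4); WM=1
i=3 t=5 v=8: → [4,6); WM=1
i=4 t=0 v=8: → [0,2); WM=1
i=5 t=5 v=7: → [4,6); WM=4; [0,2) fires=18 [2,4) fires=4
i=6 t=8 v=2: → [8,10); WM=4
i=7 t=6 v=7: → [6,8); WM=4
i=8 t=8 v=2: → [8,10); WM=7; [4,6) fires=15

none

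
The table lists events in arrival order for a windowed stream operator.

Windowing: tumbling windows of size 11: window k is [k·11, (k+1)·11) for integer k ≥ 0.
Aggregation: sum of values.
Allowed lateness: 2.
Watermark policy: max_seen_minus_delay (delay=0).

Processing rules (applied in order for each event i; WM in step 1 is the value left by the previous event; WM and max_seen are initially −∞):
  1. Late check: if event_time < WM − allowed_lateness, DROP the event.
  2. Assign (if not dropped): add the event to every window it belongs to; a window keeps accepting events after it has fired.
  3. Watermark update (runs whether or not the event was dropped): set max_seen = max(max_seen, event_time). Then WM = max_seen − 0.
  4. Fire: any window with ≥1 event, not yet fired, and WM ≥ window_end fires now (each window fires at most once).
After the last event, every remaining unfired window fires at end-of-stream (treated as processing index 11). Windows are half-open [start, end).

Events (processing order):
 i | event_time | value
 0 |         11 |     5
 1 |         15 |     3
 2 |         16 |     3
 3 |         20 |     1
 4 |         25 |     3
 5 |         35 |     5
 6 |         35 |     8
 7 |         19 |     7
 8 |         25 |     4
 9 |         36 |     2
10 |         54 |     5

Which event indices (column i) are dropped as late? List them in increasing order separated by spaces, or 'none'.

i=0 t=11 v=5: → [11,22); WM=11
i=1 t=15 v=3: → [11,22); WM=15
i=2 t=16 v=3: → [11,22); WM=16
i=3 t=20 v=1: → [11,22); WM=20
i=4 t=25 v=3: → [22,33); WM=25; [11,22) fires=12
i=5 t=35 v=5: → [33,44); WM=35; [22,33) fires=3
i=6 t=35 v=8: → [33,44); WM=35
i=7 t=19 v=7: DROP (t<35-2); WM=35
i=8 t=25 v=4: DROP (t<35-2); WM=35
i=9 t=36 v=2: → [33,44); WM=36
i=10 t=54 v=5: → [44,55); WM=54; [33,44) fires=15

7 8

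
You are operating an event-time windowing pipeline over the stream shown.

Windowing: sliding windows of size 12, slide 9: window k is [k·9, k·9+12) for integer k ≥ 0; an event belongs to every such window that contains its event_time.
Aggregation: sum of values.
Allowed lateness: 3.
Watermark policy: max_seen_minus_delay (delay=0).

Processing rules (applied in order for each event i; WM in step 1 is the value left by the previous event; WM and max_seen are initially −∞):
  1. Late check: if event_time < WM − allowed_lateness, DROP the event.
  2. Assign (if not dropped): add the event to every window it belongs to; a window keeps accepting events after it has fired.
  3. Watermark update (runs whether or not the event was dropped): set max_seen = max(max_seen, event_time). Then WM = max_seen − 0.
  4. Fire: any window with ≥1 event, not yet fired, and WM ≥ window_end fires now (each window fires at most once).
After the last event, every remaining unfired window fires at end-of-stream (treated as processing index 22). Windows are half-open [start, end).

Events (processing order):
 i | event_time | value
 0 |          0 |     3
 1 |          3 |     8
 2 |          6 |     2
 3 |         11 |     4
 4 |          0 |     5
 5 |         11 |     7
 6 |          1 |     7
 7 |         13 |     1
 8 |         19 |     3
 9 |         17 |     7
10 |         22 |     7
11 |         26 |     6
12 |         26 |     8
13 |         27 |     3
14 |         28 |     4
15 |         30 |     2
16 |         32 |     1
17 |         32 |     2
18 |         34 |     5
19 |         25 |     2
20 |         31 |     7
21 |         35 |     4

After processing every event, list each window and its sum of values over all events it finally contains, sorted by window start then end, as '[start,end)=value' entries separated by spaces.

[0,12)=24 [9,21)=22 [18,30)=31 [27,39)=28

i=0 t=0 v=3: → [0,12); WM=0
i=1 t=3 v=8: → [0,12); WM=3
i=2 t=6 v=2: → [0,12); WM=6
i=3 t=11 v=4: → [9,21),[0,12); WM=11
i=4 t=0 v=5: DROP (t<11-3); WM=11
i=5 t=11 v=7: → [9,21),[0,12); WM=11
i=6 t=1 v=7: DROP (t<11-3); WM=11
i=7 t=13 v=1: → [9,21); WM=13; [0,12) fires=24
i=8 t=19 v=3: → [18,30),[9,21); WM=19
i=9 t=17 v=7: → [9,21); WM=19
i=10 t=22 v=7: → [18,30); WM=22; [9,21) fires=22
i=11 t=26 v=6: → [18,30); WM=26
i=12 t=26 v=8: → [18,30); WM=26
i=13 t=27 v=3: → [27,39),[18,30); WM=27
i=14 t=28 v=4: → [27,39),[18,30); WM=28
i=15 t=30 v=2: → [27,39); WM=30; [18,30) fires=31
i=16 t=32 v=1: → [27,39); WM=32
i=17 t=32 v=2: → [27,39); WM=32
i=18 t=34 v=5: → [27,39); WM=34
i=19 t=25 v=2: DROP (t<34-3); WM=34
i=20 t=31 v=7: → [27,39); WM=34
i=21 t=35 v=4: → [27,39); WM=35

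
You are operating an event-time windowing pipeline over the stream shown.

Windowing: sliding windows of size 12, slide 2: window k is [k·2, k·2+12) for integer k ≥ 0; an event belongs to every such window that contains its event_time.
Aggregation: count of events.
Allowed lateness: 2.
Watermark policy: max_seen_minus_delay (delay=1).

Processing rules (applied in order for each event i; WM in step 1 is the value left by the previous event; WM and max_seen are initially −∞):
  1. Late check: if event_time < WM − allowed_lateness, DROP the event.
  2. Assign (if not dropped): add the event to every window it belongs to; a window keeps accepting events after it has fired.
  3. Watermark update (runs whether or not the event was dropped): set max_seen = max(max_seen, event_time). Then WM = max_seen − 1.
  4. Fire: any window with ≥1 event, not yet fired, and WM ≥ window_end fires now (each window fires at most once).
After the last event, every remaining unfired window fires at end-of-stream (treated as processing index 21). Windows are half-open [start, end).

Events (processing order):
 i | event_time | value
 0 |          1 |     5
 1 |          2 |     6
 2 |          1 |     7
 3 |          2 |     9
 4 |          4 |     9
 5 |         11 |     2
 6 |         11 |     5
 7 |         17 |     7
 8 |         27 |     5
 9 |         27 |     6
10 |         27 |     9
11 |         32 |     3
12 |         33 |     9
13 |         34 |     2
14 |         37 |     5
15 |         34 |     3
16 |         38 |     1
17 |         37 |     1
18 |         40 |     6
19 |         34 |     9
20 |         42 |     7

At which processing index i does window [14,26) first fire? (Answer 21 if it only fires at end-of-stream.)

i=0 t=1 v=5: → [0,12); WM=0
i=1 t=2 v=6: → [2,14),[0,12); WM=1
i=2 t=1 v=7: → [0,12); WM=1
i=3 t=2 v=9: → [2,14),[0,12); WM=1
i=4 t=4 v=9: → [4,16),[2,14),[0,12); WM=3
i=5 t=11 v=2: → [10,22),[8,20),[6,18),[4,16),[2,14),[0,12); WM=10
i=6 t=11 v=5: → [10,22),[8,20),[6,18),[4,16),[2,14),[0,12); WM=10
i=7 t=17 v=7: → [16,28),[14,26),[12,24),[10,22),[8,20),[6,18); WM=16; [0,12) fires=7 [2,14) fires=5 [4,16) fires=3
i=8 t=27 v=5: → [26,38),[24,36),[22,34),[20,32),[18,30),[16,28); WM=26; [6,18) fires=3 [8,20) fires=3 [10,22) fires=3 [12,24) fires=1 [14,26) fires=1
i=9 t=27 v=6: → [26,38),[24,36),[22,34),[20,32),[18,30),[16,28); WM=26
i=10 t=27 v=9: → [26,38),[24,36),[22,34),[20,32),[18,30),[16,28); WM=26
i=11 t=32 v=3: → [32,44),[30,42),[28,40),[26,38),[24,36),[22,34); WM=31; [16,28) fires=4 [18,30) fires=3
i=12 t=33 v=9: → [32,44),[30,42),[28,40),[26,38),[24,36),[22,34); WM=32; [20,32) fires=3
i=13 t=34 v=2: → [34,46),[32,44),[30,42),[28,40),[26,38),[24,36); WM=33
i=14 t=37 v=5: → [36,48),[34,46),[32,44),[30,42),[28,40),[26,38); WM=36; [22,34) fires=5 [24,36) fires=6
i=15 t=34 v=3: → [34,46),[32,44),[30,42),[28,40),[26,38),[24,36); WM=36
i=16 t=38 v=1: → [38,50),[36,48),[34,46),[32,44),[30,42),[28,40); WM=37
i=17 t=37 v=1: → [36,48),[34,46),[32,44),[30,42),[28,40),[26,38); WM=37
i=18 t=40 v=6: → [40,52),[38,50),[36,48),[34,46),[32,44),[30,42); WM=39; [26,38) fires=9
i=19 t=34 v=9: DROP (t<39-2); WM=39
i=20 t=42 v=7: → [42,54),[40,52),[38,50),[36,48),[34,46),[32,44); WM=41; [28,40) fires=7

8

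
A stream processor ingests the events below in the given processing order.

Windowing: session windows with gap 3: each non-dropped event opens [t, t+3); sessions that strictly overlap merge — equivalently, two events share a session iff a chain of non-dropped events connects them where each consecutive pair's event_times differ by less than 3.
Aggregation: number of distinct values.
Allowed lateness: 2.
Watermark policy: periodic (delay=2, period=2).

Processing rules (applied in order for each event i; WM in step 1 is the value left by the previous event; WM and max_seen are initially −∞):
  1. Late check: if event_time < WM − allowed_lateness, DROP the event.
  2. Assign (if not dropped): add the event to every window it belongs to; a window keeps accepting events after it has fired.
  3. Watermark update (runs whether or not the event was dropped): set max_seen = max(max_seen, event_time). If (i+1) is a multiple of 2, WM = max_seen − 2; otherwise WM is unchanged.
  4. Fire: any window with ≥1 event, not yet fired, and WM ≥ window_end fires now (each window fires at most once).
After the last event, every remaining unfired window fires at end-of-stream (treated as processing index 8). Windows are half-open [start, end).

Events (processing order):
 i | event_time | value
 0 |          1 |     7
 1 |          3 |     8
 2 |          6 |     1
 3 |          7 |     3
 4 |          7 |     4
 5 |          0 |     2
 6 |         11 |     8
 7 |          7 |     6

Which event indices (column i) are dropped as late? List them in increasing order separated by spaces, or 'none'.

i=0 t=1 v=7: → [1,4); WM=−∞
i=1 t=3 v=8: → [1,6); WM=1
i=2 t=6 v=1: → [6,9); WM=1
i=3 t=7 v=3: → [6,10); WM=5
i=4 t=7 v=4: → [6,10); WM=5
i=5 t=0 v=2: DROP (t<5-2); WM=5
i=6 t=11 v=8: → [11,14); WM=5
i=7 t=7 v=6: → [6,10); WM=9

5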